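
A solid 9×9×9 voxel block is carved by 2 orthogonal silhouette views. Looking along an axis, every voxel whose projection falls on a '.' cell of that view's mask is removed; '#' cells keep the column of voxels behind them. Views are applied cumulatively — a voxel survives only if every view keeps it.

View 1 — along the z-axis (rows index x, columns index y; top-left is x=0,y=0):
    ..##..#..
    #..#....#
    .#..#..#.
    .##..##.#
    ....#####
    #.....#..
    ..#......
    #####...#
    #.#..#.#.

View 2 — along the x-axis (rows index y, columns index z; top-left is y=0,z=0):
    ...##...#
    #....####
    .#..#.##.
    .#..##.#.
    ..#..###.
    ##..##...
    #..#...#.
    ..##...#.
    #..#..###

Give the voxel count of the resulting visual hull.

124 voxels

full grid |V| = 729
  1. axis=2 (XY plane), |mask|=32  ⇒  voxels=288
  2. axis=0 (YZ plane), |mask|=35  ⇒  voxels=124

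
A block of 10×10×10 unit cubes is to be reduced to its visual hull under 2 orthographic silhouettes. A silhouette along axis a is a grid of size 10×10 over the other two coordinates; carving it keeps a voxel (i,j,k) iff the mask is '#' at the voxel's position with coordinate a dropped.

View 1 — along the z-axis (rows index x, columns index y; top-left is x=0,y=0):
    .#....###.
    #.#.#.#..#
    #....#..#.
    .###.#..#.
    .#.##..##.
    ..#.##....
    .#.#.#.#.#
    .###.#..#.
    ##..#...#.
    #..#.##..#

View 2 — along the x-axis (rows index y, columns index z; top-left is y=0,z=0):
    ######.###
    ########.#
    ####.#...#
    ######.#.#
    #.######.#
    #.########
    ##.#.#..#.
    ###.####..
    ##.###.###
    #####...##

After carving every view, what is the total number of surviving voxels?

|visual hull| = 345

start: 10×10×10 = 1000 voxels
V1 z: intersect with XY mask (44 set) -- 440 left
V2 x: intersect with YZ mask (76 set) -- 345 left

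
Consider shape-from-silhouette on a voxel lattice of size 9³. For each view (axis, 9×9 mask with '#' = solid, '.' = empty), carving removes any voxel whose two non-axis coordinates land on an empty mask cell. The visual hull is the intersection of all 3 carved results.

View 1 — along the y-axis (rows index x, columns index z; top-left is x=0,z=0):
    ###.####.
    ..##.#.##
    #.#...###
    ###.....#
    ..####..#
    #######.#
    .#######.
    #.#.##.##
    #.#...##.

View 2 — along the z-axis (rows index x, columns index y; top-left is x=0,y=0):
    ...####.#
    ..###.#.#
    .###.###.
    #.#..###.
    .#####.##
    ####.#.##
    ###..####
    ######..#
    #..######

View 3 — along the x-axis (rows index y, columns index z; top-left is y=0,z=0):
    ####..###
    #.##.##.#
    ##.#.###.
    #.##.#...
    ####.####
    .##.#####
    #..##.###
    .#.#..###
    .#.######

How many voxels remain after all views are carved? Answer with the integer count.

initial block: 9^3 = 729
carve view 1 (along y, XZ-mask fill 51/81): 459 voxels remain
carve view 2 (along z, XY-mask fill 56/81): 320 voxels remain
carve view 3 (along x, YZ-mask fill 56/81): 217 voxels remain

remaining voxels: 217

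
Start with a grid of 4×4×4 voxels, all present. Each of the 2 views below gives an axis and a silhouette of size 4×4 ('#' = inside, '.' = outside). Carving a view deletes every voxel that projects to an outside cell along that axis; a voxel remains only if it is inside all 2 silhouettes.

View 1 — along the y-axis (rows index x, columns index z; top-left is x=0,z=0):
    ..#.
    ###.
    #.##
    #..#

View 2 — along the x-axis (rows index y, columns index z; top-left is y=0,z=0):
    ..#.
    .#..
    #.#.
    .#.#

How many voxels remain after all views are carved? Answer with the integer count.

before carving: 64 voxels (4×4×4)
step 1: project along y, AND mask (9/16) → |grid| = 36
step 2: project along x, AND mask (6/16) → |grid| = 13

13 voxels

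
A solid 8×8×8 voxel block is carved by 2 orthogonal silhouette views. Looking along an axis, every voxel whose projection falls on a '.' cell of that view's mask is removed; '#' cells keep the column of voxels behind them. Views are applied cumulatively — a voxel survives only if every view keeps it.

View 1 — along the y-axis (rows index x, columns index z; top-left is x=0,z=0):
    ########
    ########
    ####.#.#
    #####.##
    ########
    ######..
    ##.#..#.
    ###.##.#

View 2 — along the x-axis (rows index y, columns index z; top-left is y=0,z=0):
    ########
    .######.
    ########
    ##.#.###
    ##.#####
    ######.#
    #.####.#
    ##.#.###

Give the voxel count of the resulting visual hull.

|visual hull| = 359

initial block: 8^3 = 512
after view 1 [y-axis, 53 of 64 cells solid] → remaining = 424
after view 2 [x-axis, 54 of 64 cells solid] → remaining = 359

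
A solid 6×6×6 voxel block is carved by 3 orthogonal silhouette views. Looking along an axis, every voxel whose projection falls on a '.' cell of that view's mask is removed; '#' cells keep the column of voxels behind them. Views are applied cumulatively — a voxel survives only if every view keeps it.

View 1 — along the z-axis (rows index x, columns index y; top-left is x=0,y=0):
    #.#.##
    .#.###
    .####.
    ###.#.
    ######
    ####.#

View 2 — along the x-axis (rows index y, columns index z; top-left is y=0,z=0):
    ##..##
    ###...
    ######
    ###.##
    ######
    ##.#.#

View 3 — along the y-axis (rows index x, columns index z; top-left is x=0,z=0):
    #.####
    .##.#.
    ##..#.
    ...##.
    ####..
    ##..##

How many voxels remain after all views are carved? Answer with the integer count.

before carving: 216 voxels (6×6×6)
  1. axis=2 (XY plane), |mask|=27  ⇒  voxels=162
  2. axis=0 (YZ plane), |mask|=28  ⇒  voxels=127
  3. axis=1 (XZ plane), |mask|=21  ⇒  voxels=77

voxel count = 77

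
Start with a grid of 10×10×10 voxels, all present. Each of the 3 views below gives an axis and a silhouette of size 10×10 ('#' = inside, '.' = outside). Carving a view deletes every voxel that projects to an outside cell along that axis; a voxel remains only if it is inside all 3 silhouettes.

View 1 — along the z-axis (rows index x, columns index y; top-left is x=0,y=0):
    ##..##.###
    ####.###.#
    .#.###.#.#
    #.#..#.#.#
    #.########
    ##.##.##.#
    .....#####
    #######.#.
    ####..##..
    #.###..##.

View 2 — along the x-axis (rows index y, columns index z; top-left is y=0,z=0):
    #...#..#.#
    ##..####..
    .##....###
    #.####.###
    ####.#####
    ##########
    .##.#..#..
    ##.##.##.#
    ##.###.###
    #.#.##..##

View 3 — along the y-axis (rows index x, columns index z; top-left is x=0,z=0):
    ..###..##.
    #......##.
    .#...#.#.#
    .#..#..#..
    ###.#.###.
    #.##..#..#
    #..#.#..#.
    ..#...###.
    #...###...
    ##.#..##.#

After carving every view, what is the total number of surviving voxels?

before carving: 1000 voxels (10×10×10)
[1] z-view keeps 67 columns → grid now 670
[2] x-view keeps 67 columns → grid now 447
[3] y-view keeps 45 columns → grid now 208

remaining voxels: 208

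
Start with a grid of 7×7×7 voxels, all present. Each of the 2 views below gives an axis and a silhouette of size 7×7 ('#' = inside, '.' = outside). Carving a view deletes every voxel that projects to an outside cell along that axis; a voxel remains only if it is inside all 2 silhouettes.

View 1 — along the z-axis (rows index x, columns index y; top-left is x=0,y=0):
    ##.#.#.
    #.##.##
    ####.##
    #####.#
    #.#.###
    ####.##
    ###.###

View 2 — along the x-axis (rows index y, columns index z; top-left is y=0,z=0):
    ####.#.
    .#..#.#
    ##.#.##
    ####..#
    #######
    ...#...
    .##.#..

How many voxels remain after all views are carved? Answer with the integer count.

initial block: 7^3 = 343
[1] z-view keeps 38 columns → grid now 266
[2] x-view keeps 29 columns → grid now 150

remaining voxels: 150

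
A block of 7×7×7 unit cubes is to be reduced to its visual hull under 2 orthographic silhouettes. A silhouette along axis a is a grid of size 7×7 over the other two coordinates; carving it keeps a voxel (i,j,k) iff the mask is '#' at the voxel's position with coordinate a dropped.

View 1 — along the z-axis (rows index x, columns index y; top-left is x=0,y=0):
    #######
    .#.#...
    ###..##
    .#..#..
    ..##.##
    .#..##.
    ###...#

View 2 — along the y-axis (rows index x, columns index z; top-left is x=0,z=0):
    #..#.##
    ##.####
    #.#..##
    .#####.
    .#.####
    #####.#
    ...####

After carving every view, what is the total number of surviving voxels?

initial block: 7^3 = 343
V1 z: intersect with XY mask (27 set) -- 189 left
V2 y: intersect with XZ mask (34 set) -- 124 left

voxel count = 124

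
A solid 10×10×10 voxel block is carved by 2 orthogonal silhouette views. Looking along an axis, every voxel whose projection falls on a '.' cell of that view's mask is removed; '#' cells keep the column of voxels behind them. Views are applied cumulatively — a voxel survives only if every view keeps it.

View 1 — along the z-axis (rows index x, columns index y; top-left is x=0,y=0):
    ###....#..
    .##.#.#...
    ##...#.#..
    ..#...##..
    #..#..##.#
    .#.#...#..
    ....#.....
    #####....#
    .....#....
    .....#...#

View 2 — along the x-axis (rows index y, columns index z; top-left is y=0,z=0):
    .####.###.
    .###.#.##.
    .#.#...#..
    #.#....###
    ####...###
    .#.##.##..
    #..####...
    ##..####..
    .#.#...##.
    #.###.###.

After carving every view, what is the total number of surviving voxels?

before carving: 1000 voxels (10×10×10)
carve view 1 (along z, XY-mask fill 33/100): 330 voxels remain
carve view 2 (along x, YZ-mask fill 55/100): 187 voxels remain

voxel count = 187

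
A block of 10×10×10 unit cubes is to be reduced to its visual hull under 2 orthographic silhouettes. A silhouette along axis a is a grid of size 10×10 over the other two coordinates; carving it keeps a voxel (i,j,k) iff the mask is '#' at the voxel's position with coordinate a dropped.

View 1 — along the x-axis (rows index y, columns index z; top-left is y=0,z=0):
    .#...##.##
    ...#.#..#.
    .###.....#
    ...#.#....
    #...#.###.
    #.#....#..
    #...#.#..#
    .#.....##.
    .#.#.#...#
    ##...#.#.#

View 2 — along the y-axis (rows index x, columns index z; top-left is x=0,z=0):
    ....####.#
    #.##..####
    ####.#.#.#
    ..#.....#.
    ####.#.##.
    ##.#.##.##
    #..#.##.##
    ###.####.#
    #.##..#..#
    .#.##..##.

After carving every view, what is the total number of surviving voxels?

initial block: 10^3 = 1000
[1] x-view keeps 38 columns → grid now 380
[2] y-view keeps 59 columns → grid now 230

voxel count = 230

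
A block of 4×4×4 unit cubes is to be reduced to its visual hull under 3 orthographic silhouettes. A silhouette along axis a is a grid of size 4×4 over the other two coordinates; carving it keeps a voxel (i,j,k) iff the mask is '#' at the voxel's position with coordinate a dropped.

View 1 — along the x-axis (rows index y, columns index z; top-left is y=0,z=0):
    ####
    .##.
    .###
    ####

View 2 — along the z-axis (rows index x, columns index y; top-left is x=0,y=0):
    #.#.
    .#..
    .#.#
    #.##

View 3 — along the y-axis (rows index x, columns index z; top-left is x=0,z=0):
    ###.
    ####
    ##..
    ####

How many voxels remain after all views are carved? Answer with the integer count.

before carving: 64 voxels (4×4×4)
[1] x-view keeps 13 columns → grid now 52
[2] z-view keeps 8 columns → grid now 26
[3] y-view keeps 13 columns → grid now 21

remaining voxels: 21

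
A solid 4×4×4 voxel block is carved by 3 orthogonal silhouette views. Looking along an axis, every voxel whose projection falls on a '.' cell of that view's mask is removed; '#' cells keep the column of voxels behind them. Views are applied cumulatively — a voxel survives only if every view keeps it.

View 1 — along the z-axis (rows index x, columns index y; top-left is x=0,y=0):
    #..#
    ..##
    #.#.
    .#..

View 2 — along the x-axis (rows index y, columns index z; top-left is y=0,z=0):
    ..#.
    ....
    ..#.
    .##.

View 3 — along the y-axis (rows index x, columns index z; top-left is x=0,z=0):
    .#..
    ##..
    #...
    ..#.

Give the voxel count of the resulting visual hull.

remaining voxels: 2

full grid |V| = 64
step 1: project along z, AND mask (7/16) → |grid| = 28
step 2: project along x, AND mask (4/16) → |grid| = 8
step 3: project along y, AND mask (5/16) → |grid| = 2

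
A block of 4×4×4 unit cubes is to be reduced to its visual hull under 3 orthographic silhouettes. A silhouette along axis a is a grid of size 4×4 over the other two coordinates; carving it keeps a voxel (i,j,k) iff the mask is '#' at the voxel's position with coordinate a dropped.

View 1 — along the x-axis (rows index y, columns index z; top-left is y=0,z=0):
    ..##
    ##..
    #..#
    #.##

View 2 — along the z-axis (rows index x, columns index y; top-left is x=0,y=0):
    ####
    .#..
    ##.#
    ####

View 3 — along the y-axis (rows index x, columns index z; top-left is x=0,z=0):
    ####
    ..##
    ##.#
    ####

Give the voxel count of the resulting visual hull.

full grid |V| = 64
  1. axis=0 (YZ plane), |mask|=9  ⇒  voxels=36
  2. axis=2 (XY plane), |mask|=12  ⇒  voxels=27
  3. axis=1 (XZ plane), |mask|=13  ⇒  voxels=23

remaining voxels: 23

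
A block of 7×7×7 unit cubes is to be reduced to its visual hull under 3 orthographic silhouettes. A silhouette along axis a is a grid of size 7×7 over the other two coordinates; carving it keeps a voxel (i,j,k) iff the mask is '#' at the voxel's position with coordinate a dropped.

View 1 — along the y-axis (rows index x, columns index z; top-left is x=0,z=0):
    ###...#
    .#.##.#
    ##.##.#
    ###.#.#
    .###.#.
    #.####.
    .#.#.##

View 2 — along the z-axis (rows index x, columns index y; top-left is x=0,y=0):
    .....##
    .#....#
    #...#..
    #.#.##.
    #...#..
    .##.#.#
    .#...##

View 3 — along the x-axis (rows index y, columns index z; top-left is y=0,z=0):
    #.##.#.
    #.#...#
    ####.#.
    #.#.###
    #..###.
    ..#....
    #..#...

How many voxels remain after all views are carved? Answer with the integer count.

before carving: 343 voxels (7×7×7)
after view 1 [y-axis, 31 of 49 cells solid] → remaining = 217
after view 2 [z-axis, 19 of 49 cells solid] → remaining = 86
after view 3 [x-axis, 24 of 49 cells solid] → remaining = 36

|visual hull| = 36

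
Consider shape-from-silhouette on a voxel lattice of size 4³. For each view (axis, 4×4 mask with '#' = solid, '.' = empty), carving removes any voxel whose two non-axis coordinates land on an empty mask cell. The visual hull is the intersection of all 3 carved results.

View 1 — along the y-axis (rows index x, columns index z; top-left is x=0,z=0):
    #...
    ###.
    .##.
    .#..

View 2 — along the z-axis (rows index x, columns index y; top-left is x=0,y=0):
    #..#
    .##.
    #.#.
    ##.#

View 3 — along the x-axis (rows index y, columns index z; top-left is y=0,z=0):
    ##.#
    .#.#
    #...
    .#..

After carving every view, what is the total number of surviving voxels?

7 voxels

start: 4×4×4 = 64 voxels
[1] y-view keeps 7 columns → grid now 28
[2] z-view keeps 9 columns → grid now 15
[3] x-view keeps 7 columns → grid now 7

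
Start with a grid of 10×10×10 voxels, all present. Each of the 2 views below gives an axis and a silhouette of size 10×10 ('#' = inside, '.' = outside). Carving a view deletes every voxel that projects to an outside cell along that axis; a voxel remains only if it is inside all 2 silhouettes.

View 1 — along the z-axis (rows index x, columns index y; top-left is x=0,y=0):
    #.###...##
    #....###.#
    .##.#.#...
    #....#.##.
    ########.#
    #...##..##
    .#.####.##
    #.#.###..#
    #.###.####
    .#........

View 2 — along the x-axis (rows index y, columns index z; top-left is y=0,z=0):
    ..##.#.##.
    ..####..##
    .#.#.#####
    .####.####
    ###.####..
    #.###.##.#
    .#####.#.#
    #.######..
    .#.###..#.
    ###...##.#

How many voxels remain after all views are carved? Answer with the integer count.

before carving: 1000 voxels (10×10×10)
V1 z: intersect with XY mask (55 set) -- 550 left
V2 x: intersect with YZ mask (65 set) -- 354 left

remaining voxels: 354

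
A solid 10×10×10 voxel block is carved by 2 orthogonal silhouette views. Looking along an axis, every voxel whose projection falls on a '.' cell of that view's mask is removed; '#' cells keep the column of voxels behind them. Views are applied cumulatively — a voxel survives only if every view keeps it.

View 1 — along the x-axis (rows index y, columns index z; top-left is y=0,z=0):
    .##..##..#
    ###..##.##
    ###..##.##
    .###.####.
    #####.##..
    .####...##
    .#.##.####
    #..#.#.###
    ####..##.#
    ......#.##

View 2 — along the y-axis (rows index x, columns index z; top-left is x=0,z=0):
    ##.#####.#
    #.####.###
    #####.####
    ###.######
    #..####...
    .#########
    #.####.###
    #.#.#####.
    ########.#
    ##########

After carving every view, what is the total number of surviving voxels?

|visual hull| = 494

start: 10×10×10 = 1000 voxels
step 1: project along x, AND mask (62/100) → |grid| = 620
step 2: project along y, AND mask (82/100) → |grid| = 494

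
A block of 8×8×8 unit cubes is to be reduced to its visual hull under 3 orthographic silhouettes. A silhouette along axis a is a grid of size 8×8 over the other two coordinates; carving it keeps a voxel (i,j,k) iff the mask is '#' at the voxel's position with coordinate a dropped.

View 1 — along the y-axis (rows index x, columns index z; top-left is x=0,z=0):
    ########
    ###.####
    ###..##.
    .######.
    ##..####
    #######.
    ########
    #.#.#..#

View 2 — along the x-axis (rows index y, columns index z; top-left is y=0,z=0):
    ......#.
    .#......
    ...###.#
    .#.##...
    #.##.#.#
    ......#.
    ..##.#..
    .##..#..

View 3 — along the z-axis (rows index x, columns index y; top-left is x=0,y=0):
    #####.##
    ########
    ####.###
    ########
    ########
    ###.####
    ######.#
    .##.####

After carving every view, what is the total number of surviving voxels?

120 voxels

full grid |V| = 512
after view 1 [y-axis, 51 of 64 cells solid] → remaining = 408
after view 2 [x-axis, 21 of 64 cells solid] → remaining = 131
after view 3 [z-axis, 58 of 64 cells solid] → remaining = 120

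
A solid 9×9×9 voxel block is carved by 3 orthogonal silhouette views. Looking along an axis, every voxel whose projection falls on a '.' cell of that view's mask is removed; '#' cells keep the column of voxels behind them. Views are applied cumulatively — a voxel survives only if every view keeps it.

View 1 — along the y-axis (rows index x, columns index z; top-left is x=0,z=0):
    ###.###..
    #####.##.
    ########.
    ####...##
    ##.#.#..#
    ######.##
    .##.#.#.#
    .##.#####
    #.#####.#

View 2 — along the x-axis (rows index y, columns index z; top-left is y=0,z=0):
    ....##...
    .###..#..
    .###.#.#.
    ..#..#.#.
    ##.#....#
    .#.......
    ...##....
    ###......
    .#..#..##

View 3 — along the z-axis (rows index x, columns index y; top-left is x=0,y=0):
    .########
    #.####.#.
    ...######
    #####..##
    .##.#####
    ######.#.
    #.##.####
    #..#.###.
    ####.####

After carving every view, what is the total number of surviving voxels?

before carving: 729 voxels (9×9×9)
carve view 1 (along y, XZ-mask fill 59/81): 531 voxels remain
carve view 2 (along x, YZ-mask fill 28/81): 190 voxels remain
carve view 3 (along z, XY-mask fill 61/81): 137 voxels remain

137 voxels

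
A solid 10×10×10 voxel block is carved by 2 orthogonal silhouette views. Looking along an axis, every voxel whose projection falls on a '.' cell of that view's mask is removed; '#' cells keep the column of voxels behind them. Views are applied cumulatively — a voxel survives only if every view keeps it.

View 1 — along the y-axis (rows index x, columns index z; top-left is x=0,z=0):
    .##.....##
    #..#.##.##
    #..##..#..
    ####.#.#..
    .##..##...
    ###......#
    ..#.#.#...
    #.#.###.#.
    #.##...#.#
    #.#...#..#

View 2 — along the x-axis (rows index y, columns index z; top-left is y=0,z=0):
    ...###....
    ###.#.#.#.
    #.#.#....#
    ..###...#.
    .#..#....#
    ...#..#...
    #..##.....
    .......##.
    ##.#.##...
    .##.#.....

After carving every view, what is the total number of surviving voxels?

|visual hull| = 162

full grid |V| = 1000
[1] y-view keeps 46 columns → grid now 460
[2] x-view keeps 35 columns → grid now 162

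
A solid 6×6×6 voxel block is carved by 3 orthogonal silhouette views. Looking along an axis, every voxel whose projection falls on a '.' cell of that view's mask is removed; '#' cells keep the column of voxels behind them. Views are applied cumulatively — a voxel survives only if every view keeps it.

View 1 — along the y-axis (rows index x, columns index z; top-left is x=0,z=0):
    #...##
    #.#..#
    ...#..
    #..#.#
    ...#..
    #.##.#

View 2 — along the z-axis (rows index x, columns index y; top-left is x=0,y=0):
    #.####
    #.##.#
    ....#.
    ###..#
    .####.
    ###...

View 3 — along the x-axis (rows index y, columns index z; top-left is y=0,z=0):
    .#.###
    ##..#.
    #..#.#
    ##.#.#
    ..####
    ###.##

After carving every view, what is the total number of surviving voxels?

full grid |V| = 216
[1] y-view keeps 15 columns → grid now 90
[2] z-view keeps 21 columns → grid now 56
[3] x-view keeps 23 columns → grid now 37

remaining voxels: 37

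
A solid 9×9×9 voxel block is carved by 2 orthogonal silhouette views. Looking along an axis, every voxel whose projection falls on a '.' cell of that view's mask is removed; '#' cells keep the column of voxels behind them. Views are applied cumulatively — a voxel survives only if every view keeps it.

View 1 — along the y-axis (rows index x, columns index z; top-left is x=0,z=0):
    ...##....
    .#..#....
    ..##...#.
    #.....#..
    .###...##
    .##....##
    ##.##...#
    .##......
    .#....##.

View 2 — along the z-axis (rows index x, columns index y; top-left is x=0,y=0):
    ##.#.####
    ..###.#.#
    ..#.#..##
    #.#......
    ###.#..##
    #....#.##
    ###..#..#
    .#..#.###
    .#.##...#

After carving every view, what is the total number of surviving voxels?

before carving: 729 voxels (9×9×9)
step 1: project along y, AND mask (28/81) → |grid| = 252
step 2: project along z, AND mask (42/81) → |grid| = 133

remaining voxels: 133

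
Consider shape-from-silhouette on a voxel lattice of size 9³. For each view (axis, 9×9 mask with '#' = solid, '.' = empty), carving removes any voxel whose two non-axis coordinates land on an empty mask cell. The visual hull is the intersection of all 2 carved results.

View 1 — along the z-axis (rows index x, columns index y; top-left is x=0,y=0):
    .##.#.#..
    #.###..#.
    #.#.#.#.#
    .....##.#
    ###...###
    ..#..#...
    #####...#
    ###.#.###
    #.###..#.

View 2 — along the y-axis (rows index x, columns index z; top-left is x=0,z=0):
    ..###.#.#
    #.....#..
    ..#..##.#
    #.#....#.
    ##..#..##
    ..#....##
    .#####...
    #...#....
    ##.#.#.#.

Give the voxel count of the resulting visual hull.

voxel count = 164

full grid |V| = 729
carve view 1 (along z, XY-mask fill 43/81): 387 voxels remain
carve view 2 (along y, XZ-mask fill 34/81): 164 voxels remain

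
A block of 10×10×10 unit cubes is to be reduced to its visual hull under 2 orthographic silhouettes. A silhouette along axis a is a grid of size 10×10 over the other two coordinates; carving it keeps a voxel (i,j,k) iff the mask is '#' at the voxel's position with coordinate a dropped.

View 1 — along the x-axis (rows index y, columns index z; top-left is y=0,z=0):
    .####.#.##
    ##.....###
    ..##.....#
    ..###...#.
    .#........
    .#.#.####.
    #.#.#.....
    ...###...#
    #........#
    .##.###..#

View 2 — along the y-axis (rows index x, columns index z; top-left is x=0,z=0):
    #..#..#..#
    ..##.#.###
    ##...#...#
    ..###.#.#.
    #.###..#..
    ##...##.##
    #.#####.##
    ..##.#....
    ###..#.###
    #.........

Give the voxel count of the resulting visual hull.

before carving: 1000 voxels (10×10×10)
carve view 1 (along x, YZ-mask fill 41/100): 410 voxels remain
carve view 2 (along y, XZ-mask fill 49/100): 203 voxels remain

203 voxels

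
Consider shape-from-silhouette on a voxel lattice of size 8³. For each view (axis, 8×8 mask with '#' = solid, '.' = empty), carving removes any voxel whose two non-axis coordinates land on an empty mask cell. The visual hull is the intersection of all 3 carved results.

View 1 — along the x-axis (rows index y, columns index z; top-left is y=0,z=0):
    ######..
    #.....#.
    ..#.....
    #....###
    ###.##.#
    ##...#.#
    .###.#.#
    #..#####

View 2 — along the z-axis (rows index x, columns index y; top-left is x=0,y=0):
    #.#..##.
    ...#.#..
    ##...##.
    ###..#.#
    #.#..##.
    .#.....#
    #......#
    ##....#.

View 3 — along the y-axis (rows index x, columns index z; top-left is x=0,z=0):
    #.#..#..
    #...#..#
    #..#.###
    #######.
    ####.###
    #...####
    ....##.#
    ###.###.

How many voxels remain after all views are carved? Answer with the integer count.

initial block: 8^3 = 512
V1 x: intersect with YZ mask (34 set) -- 272 left
V2 z: intersect with XY mask (26 set) -- 109 left
V3 y: intersect with XZ mask (39 set) -- 77 left

77 voxels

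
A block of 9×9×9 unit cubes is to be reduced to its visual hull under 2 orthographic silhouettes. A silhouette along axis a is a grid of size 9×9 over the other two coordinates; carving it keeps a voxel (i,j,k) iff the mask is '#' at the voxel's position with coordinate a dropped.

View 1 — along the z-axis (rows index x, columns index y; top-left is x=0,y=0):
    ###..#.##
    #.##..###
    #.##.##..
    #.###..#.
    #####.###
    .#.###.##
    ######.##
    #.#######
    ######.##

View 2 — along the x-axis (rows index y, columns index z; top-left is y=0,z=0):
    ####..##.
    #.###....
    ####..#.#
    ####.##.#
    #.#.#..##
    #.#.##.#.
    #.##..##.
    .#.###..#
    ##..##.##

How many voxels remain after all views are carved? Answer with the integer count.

before carving: 729 voxels (9×9×9)
step 1: project along z, AND mask (60/81) → |grid| = 540
step 2: project along x, AND mask (49/81) → |grid| = 334

334 voxels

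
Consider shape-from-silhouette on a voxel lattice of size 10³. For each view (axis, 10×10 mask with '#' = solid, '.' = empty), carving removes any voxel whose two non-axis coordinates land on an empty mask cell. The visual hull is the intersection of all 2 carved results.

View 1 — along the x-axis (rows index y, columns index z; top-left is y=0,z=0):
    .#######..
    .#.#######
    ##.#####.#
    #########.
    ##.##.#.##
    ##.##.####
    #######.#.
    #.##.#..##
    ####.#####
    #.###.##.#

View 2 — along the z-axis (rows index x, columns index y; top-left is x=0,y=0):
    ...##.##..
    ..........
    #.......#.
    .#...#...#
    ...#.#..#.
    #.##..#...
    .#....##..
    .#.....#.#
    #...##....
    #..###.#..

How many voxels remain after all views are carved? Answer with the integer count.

before carving: 1000 voxels (10×10×10)
step 1: project along x, AND mask (77/100) → |grid| = 770
step 2: project along z, AND mask (30/100) → |grid| = 229

voxel count = 229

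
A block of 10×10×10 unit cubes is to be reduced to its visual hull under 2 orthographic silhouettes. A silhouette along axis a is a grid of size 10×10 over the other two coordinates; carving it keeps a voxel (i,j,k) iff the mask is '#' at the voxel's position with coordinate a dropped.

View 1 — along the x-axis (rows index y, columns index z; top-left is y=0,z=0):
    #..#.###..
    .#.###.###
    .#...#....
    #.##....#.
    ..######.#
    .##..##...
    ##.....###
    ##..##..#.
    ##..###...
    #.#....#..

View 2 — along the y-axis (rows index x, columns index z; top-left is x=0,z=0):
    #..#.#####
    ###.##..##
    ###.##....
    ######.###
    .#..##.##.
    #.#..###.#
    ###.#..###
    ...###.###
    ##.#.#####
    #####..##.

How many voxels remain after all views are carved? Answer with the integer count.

start: 10×10×10 = 1000 voxels
after view 1 [x-axis, 47 of 100 cells solid] → remaining = 470
after view 2 [y-axis, 67 of 100 cells solid] → remaining = 323

|visual hull| = 323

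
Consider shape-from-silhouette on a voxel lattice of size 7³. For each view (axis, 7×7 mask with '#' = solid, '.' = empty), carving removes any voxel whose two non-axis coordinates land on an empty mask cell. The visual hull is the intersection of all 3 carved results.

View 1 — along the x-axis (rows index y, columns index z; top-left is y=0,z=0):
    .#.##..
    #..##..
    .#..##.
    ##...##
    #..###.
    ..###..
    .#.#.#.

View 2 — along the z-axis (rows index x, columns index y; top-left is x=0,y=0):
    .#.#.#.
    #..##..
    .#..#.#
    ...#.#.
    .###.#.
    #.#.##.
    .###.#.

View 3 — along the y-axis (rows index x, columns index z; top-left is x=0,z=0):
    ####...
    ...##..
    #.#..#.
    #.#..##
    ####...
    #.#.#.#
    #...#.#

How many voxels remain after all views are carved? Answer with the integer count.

37 voxels

before carving: 343 voxels (7×7×7)
[1] x-view keeps 23 columns → grid now 161
[2] z-view keeps 23 columns → grid now 77
[3] y-view keeps 24 columns → grid now 37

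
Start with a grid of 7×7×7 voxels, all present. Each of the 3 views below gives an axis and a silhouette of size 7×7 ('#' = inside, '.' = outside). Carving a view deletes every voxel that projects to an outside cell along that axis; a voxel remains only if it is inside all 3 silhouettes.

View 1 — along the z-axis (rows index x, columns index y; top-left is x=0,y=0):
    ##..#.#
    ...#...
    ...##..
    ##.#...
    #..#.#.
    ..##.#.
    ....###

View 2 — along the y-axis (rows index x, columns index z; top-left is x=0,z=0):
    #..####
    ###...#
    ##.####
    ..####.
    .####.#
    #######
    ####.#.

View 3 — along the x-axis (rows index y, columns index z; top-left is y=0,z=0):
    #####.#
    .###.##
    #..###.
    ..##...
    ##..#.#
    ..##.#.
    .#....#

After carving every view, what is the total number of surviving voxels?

full grid |V| = 343
carve view 1 (along z, XY-mask fill 19/49): 133 voxels remain
carve view 2 (along y, XZ-mask fill 36/49): 99 voxels remain
carve view 3 (along x, YZ-mask fill 26/49): 49 voxels remain

49 voxels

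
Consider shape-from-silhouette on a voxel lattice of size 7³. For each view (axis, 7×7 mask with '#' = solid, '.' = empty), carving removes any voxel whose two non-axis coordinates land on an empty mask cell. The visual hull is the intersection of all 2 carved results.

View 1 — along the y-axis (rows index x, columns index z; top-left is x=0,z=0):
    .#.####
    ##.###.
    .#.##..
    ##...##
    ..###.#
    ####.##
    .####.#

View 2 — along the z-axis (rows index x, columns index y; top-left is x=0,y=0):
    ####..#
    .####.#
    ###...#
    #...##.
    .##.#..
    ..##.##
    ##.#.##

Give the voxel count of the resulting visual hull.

remaining voxels: 135

initial block: 7^3 = 343
after view 1 [y-axis, 32 of 49 cells solid] → remaining = 224
after view 2 [z-axis, 29 of 49 cells solid] → remaining = 135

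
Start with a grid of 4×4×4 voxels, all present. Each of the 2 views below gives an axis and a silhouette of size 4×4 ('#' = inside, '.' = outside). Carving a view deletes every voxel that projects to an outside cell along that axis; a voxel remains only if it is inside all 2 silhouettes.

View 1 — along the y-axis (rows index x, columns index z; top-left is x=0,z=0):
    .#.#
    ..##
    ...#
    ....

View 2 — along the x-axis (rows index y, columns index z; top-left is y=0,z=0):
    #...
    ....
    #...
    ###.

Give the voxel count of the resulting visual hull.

initial block: 4^3 = 64
after view 1 [y-axis, 5 of 16 cells solid] → remaining = 20
after view 2 [x-axis, 5 of 16 cells solid] → remaining = 2

remaining voxels: 2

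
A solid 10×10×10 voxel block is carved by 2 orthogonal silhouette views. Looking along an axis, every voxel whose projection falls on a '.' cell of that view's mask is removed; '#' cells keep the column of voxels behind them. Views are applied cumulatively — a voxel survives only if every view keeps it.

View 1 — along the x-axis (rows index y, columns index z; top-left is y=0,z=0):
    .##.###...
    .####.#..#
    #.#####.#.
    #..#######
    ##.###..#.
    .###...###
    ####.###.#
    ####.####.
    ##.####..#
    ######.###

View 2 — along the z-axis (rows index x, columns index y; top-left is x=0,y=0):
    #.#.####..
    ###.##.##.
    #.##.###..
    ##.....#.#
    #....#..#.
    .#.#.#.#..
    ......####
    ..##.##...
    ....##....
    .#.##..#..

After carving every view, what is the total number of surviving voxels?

voxel count = 302

start: 10×10×10 = 1000 voxels
[1] x-view keeps 70 columns → grid now 700
[2] z-view keeps 44 columns → grid now 302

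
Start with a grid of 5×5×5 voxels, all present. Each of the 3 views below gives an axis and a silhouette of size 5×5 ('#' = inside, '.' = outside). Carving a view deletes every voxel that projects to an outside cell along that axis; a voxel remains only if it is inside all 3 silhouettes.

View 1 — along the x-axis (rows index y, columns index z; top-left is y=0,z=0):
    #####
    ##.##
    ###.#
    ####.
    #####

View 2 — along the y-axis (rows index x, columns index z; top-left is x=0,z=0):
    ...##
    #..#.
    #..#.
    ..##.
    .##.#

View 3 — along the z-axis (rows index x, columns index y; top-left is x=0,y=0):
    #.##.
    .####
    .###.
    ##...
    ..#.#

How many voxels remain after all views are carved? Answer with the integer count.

before carving: 125 voxels (5×5×5)
  1. axis=0 (YZ plane), |mask|=22  ⇒  voxels=110
  2. axis=1 (XZ plane), |mask|=11  ⇒  voxels=47
  3. axis=2 (XY plane), |mask|=14  ⇒  voxels=25

25 voxels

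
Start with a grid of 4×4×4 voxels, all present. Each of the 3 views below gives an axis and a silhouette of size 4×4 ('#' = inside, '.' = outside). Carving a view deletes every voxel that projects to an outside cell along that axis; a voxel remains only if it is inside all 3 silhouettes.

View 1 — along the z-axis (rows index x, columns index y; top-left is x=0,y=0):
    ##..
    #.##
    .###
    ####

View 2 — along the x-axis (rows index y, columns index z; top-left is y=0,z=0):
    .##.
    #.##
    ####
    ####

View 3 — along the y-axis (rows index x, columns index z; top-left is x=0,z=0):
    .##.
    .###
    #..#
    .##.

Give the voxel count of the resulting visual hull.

full grid |V| = 64
V1 z: intersect with XY mask (12 set) -- 48 left
V2 x: intersect with YZ mask (13 set) -- 39 left
V3 y: intersect with XZ mask (9 set) -- 24 left

24 voxels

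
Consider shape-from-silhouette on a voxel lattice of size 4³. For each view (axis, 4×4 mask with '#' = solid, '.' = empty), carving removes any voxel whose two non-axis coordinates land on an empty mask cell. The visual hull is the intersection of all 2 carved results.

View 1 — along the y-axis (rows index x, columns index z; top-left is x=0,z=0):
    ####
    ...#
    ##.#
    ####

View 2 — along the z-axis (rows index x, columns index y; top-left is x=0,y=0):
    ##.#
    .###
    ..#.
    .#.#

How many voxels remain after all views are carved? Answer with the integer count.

initial block: 4^3 = 64
step 1: project along y, AND mask (12/16) → |grid| = 48
step 2: project along z, AND mask (9/16) → |grid| = 26

|visual hull| = 26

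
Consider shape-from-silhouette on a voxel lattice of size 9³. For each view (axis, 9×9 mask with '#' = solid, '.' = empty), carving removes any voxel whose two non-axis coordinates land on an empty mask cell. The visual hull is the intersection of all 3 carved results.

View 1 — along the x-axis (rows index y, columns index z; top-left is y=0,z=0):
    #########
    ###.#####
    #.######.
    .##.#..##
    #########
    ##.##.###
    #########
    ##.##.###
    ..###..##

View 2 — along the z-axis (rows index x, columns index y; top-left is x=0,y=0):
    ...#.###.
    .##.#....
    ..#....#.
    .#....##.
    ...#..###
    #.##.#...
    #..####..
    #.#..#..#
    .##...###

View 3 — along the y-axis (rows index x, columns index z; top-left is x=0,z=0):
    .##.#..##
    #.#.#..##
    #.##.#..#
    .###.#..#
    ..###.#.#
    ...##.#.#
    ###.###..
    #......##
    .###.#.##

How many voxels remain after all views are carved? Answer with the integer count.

138 voxels

initial block: 9^3 = 729
carve view 1 (along x, YZ-mask fill 66/81): 594 voxels remain
carve view 2 (along z, XY-mask fill 34/81): 247 voxels remain
carve view 3 (along y, XZ-mask fill 44/81): 138 voxels remain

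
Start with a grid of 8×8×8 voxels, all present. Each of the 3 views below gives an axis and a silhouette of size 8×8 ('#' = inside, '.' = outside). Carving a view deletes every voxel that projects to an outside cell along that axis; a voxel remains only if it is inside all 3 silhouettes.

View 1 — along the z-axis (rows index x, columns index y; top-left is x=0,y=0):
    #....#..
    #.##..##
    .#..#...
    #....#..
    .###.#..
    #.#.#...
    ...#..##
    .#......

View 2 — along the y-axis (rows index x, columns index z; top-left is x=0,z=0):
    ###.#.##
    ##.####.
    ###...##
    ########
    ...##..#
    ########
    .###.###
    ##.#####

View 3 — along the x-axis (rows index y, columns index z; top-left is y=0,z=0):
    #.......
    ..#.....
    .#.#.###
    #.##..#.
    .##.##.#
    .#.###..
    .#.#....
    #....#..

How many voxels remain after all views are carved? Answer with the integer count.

46 voxels

initial block: 8^3 = 512
step 1: project along z, AND mask (22/64) → |grid| = 176
step 2: project along y, AND mask (49/64) → |grid| = 129
step 3: project along x, AND mask (24/64) → |grid| = 46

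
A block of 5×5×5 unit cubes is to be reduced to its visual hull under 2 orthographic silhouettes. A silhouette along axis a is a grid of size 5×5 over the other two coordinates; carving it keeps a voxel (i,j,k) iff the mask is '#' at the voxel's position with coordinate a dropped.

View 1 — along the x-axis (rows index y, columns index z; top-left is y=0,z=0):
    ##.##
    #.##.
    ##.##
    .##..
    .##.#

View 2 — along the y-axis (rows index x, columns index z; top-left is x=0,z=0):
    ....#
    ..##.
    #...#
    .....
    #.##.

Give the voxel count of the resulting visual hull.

initial block: 5^3 = 125
step 1: project along x, AND mask (16/25) → |grid| = 80
step 2: project along y, AND mask (8/25) → |grid| = 24

24 voxels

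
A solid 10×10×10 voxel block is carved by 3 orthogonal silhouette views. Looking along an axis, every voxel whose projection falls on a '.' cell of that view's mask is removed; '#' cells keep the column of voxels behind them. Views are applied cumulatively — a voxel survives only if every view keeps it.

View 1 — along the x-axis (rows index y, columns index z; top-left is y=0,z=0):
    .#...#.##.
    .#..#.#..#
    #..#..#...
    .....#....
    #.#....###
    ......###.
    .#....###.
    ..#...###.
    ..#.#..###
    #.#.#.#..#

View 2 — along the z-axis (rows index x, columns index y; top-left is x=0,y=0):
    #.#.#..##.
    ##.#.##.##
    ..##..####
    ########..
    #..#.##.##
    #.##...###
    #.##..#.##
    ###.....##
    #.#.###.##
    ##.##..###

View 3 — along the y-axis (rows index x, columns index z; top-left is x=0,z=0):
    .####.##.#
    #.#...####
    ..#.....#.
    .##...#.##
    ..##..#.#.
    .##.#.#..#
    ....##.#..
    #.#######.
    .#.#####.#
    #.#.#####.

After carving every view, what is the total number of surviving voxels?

138 voxels

initial block: 10^3 = 1000
step 1: project along x, AND mask (38/100) → |grid| = 380
step 2: project along z, AND mask (63/100) → |grid| = 241
step 3: project along y, AND mask (54/100) → |grid| = 138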